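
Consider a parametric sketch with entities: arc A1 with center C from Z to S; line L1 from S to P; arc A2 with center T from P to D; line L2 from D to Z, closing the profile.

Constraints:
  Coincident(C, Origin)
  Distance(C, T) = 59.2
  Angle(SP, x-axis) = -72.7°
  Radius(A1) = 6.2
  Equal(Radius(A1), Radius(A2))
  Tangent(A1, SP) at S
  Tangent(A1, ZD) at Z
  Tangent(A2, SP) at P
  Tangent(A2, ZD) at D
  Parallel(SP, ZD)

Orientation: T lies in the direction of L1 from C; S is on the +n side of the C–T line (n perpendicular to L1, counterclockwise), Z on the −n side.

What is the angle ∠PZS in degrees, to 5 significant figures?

78.170°

The slot axis is L1's direction at -72.7°, so u = (cos -72.7°, sin -72.7°) = (0.29737, -0.95476) and n = (−sin -72.7°, cos -72.7°) = (0.95476, 0.29737). C is at the origin and T lies 59.2 along u from C, so T = 59.2·u = (17.605, -56.522). Tangency of A1 to both parallel lines with radius 6.2 puts S and Z at C ± 6.2·n: S = (5.9195, 1.8437), Z = (-5.9195, -1.8437). Equal radii place P and D the same way about T: P = T + 6.2·n = (23.524, -54.678), D = T − 6.2·n = (11.685, -58.366). Then cos ∠PZS = ZP·ZS / (|ZP||ZS|), giving 78.170°.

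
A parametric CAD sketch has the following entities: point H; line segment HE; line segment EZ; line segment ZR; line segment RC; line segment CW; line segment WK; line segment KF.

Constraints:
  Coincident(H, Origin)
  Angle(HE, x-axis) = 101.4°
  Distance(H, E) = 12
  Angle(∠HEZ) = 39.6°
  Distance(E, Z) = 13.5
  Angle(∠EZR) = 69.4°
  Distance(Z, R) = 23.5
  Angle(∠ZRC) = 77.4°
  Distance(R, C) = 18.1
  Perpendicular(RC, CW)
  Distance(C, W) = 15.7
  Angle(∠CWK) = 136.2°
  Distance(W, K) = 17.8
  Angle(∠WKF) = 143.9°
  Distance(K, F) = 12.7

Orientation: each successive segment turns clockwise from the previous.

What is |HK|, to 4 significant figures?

14.40

H is at the origin; HE runs at 101.4° with length 12.0, so E = (-2.372, 11.76). ∠HEZ = 39.6° gives EZ at -39.00° from the x-axis; with |EZ| = 13.5, Z = (8.120, 3.267). ∠EZR = 69.4° gives ZR at -149.6° from the x-axis; with |ZR| = 23.5, R = (-12.15, -8.624). ∠ZRC = 77.4° gives RC at 107.8° from the x-axis; with |RC| = 18.1, C = (-17.68, 8.609). RC ⟂ CW, so CW runs at 17.80°; with |CW| = 15.7, W = (-2.734, 13.41). ∠CWK = 136.2° gives WK at -26.00° from the x-axis; with |WK| = 17.8, K = (13.26, 5.606). Then |HK| = |K − H| = 14.40.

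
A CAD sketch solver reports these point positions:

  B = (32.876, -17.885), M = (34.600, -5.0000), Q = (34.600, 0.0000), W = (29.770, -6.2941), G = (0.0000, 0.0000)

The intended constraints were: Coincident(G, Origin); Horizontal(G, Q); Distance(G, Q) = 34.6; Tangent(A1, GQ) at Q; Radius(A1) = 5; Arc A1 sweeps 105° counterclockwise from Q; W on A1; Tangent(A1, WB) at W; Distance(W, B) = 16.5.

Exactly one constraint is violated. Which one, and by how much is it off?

Distance(W, B) = 16.5 — off by 4.50.

G = (0.00, 0.00) ✓; G.y = 0.00, Q.y = 0.00 ✓; |GQ| = 34.60 ✓; ∠(MQ, QG) = 90.00° ✓; |MQ| = 5.000 ✓; bearing(M→W) − bearing(M→Q) = 105.0° ✓; |MW| = 5.000 ✓; ∠(MW, WB) = 90.00° ✓; |WB| = 12.00 ✗.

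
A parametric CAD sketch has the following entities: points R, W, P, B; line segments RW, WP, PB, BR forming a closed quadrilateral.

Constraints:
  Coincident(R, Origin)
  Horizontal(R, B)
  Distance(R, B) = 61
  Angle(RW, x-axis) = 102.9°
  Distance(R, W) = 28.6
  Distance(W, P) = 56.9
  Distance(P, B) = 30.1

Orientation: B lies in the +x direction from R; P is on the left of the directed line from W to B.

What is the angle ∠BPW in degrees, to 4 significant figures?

110.0°

Checks: |WP| = 56.90 ✓; |PB| = 30.10 ✓.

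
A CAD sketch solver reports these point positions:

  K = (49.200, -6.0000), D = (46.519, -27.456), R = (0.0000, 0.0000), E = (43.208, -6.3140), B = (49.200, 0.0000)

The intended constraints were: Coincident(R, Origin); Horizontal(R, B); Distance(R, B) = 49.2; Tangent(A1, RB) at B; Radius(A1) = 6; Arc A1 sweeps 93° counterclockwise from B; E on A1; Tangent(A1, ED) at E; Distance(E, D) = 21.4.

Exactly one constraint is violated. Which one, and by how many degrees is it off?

Tangent(A1, ED) at E — off by 5.90°.

R = (0.00, 0.00) ✓; R.y = 0.00, B.y = 0.00 ✓; |RB| = 49.20 ✓; ∠(KB, BR) = 90.00° ✓; |KB| = 6.000 ✓; bearing(K→E) − bearing(K→B) = 93.00° ✓; |KE| = 6.000 ✓; ∠(KE, ED) = 84.10° ✗; |ED| = 21.40 ✓.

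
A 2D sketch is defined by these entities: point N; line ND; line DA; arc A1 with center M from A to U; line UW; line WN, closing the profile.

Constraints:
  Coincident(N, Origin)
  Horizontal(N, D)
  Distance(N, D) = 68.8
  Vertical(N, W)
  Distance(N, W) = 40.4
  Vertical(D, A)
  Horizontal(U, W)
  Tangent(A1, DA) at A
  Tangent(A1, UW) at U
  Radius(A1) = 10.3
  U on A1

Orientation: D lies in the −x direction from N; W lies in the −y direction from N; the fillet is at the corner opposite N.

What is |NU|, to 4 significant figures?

71.09

The virtual corner opposite N is at (-68.80, -40.40). A1 meets DA tangentially, so MA is at right angles to DA and since A1 is tangent to UW there, MU ⟂ UW, with radius 10.3, so the center M sits 10.3 in from both sides at M = (-58.50, -30.10). That places the tangent points at A = (-68.80, -30.10) on DA and U = (-58.50, -40.40) on UW. Then |NU| = |U − N| = 71.09.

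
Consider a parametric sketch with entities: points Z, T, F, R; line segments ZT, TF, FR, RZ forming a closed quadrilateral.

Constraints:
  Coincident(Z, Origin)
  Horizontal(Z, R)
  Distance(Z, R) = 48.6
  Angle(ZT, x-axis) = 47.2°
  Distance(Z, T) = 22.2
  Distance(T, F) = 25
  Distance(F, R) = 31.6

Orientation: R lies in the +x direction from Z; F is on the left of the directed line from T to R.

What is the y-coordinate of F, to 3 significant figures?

29.2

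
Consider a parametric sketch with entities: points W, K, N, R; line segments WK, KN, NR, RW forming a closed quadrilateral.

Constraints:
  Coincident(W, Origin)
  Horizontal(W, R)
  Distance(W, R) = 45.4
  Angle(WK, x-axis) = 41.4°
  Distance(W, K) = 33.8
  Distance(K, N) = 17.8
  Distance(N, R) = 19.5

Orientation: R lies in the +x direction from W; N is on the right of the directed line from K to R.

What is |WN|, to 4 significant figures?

26.84

Checks: |KN| = 17.80 ✓; |NR| = 19.50 ✓.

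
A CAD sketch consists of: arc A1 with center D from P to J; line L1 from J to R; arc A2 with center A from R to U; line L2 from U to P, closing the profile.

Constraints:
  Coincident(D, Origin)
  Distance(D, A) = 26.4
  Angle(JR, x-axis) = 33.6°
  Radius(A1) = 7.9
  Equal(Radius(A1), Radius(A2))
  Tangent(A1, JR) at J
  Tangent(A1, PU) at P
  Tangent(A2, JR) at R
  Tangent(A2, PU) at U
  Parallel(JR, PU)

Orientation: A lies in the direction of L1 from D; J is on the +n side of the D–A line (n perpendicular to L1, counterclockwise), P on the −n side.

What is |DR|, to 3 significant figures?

27.6

Tangency of A1 to both parallel lines with radius 7.9 puts J and P at D ± 7.9·n: J = (-4.37, 6.58), P = (4.37, -6.58). Equal radii place R and U the same way about A: R = A + 7.9·n = (17.6, 21.2), U = A − 7.9·n = (26.4, 8.03). Then |DR| = |R − D| = 27.6.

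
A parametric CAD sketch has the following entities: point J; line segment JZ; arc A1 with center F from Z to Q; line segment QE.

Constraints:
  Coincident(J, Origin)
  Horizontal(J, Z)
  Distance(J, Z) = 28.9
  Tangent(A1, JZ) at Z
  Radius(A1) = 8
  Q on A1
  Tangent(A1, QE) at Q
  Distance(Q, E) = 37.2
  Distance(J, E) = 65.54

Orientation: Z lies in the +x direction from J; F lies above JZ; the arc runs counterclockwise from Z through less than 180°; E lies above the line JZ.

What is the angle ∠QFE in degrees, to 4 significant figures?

77.86°

Checks: |FQ| = 8.000 ✓; ∠(FQ, QE) = 90.00° ✓; |QE| = 37.20 ✓; |JE| = 65.54 ✓.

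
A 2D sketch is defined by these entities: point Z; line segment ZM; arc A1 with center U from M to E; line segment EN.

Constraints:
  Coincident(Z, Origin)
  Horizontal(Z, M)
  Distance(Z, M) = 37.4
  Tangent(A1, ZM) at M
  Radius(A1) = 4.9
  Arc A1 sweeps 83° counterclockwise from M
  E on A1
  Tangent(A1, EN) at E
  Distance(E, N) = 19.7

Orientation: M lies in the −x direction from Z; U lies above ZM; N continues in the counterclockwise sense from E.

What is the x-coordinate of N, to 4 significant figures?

-30.14

On A1, M sits at bearing -90° from U; an 83° counterclockwise sweep puts E at bearing -7°, so E = U + 4.9·(cos -7°, sin -7°) = (-32.54, 4.303). The tangent condition forces UE to be normal to EN, so EN runs along (−sin -7°, cos -7°); with |EN| = 19.7, N = (-30.14, 23.86). So N.x = -30.14.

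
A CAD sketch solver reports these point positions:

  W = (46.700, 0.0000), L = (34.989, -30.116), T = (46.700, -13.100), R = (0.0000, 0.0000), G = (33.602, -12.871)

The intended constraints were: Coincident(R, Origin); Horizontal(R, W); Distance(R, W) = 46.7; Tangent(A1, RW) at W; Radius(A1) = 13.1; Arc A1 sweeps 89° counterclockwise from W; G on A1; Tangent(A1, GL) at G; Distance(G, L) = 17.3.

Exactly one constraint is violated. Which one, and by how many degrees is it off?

Tangent(A1, GL) at G — off by 5.60°.

R = (0.00, 0.00) ✓; R.y = 0.00, W.y = 0.00 ✓; |RW| = 46.70 ✓; ∠(TW, WR) = 90.00° ✓; |TW| = 13.10 ✓; bearing(T→G) − bearing(T→W) = 89.00° ✓; |TG| = 13.10 ✓; ∠(TG, GL) = 84.40° ✗; |GL| = 17.30 ✓.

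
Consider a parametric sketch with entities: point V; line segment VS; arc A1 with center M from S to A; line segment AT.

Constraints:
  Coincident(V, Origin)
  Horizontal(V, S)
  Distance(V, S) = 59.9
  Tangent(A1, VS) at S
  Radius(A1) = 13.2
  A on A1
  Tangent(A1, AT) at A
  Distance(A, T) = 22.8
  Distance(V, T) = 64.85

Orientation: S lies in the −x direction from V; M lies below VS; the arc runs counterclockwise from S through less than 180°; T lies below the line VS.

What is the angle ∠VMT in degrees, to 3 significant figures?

85.5°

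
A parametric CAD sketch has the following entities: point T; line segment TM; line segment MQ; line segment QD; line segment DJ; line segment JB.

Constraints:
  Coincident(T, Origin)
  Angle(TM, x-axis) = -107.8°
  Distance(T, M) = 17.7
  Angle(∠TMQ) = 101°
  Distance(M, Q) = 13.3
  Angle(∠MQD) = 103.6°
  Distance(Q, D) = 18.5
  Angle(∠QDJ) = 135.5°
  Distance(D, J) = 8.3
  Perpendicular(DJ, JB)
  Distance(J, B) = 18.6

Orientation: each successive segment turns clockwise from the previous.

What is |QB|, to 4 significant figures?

22.22

T is at the origin; TM runs at -107.8° with length 17.7, so M = (-5.411, -16.85). ∠TMQ = 101.0° gives MQ at 173.2° from the x-axis; with |MQ| = 13.3, Q = (-18.62, -15.28). ∠MQD = 103.6° gives QD at 96.80° from the x-axis; with |QD| = 18.5, D = (-20.81, 3.092). ∠QDJ = 135.5° gives DJ at 52.30° from the x-axis; with |DJ| = 8.3, J = (-15.73, 9.659). DJ is perpendicular to JB, so JB runs at -37.70°; with |JB| = 18.6, B = (-1.015, -1.715). Then |QB| = |B − Q| = 22.22.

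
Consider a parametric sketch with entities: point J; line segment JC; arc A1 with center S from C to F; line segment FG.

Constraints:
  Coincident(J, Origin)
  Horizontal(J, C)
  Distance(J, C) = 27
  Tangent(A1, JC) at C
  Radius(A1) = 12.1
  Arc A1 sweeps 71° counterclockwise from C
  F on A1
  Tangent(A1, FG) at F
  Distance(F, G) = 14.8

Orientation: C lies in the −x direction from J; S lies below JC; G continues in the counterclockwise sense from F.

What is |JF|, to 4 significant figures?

39.30

J is at the origin; JC is horizontal with |JC| = 27.0 and C on the −x side, so C = (-27.00, 0.000). A1 meets JC tangentially, so SC is at right angles to JC, so S = C + (0, -12.1) = (-27.00, -12.10). On A1, C sits at bearing 90° from S; a 71° counterclockwise sweep puts F at bearing 161°, so F = S + 12.1·(cos 161°, sin 161°) = (-38.44, -8.161). Then |JF| = |F − J| = 39.30.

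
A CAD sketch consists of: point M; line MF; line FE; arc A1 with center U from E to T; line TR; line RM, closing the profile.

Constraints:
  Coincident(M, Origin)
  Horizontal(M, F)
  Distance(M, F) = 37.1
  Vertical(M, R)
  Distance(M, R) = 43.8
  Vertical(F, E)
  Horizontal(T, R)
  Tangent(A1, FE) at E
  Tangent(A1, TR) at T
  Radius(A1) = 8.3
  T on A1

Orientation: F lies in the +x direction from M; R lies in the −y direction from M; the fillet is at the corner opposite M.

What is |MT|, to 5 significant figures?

52.420

The virtual corner opposite M is at (37.100, -43.800). A1 meets FE tangentially, so UE is at right angles to FE and the tangent condition forces UT to be normal to TR, with radius 8.3, so the center U sits 8.3 in from both sides at U = (28.800, -35.500). That places the tangent points at E = (37.100, -35.500) on FE and T = (28.800, -43.800) on TR. Then |MT| = |T − M| = 52.420.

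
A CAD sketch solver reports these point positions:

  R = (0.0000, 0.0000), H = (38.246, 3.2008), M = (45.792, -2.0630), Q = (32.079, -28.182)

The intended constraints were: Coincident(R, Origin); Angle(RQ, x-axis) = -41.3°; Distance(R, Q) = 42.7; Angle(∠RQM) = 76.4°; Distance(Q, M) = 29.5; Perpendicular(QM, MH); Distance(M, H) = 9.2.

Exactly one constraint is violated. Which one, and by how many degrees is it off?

Perpendicular(QM, MH) — off by 7.20°.

R = (0.00, 0.00) ✓; RQ at -41.30° ✓; |RQ| = 42.70 ✓; ∠RQM = 76.40° ✓; |QM| = 29.50 ✓; ∠(QM, MH) = 82.80° ✗; |MH| = 9.201 ✓.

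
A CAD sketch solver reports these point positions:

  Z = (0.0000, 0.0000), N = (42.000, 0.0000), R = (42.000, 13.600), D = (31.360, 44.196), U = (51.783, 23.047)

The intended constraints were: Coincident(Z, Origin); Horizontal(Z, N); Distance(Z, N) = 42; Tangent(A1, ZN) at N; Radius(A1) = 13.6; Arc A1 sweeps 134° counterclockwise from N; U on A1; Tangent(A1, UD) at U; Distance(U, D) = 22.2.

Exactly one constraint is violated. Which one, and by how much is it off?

Distance(U, D) = 22.2 — off by 7.20.

Z = (0.00, 0.00) ✓; Z.y = 0.00, N.y = 0.00 ✓; |ZN| = 42.00 ✓; ∠(RN, NZ) = 90.00° ✓; |RN| = 13.60 ✓; bearing(R→U) − bearing(R→N) = 134.0° ✓; |RU| = 13.60 ✓; ∠(RU, UD) = 90.00° ✓; |UD| = 29.40 ✗.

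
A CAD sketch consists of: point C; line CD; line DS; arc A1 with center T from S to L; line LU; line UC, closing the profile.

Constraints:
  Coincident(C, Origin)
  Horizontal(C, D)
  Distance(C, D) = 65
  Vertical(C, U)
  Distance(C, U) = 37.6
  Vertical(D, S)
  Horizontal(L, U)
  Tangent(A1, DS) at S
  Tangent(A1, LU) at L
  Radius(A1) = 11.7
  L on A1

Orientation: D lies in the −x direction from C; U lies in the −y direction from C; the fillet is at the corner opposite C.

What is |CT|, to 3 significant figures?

59.3

C is at the origin; CD is horizontal with |CD| = 65.0 and D on the −x side, so D = (-65.0, 0.00). C and U share the same x with |CU| = 37.6 and U on the −y side, so U = (0.00, -37.6). The virtual corner opposite C is at (-65.0, -37.6). Tangency of A1 to DS means the radius TS is perpendicular to DS and the tangent condition forces TL to be normal to LU, with radius 11.7, so the center T sits 11.7 in from both sides at T = (-53.3, -25.9). Then |CT| = |T − C| = 59.3.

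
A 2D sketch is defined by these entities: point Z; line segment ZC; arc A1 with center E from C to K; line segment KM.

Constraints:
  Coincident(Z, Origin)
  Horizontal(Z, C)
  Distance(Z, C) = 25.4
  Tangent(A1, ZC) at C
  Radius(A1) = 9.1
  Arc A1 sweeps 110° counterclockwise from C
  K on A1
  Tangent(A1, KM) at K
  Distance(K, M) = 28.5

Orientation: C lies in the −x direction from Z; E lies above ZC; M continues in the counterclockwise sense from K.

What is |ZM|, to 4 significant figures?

47.20

On A1, C sits at bearing -90° from E; a 110° counterclockwise sweep puts K at bearing 20°, so K = E + 9.1·(cos 20°, sin 20°) = (-16.85, 12.21). The tangent condition forces EK to be normal to KM, so KM runs along (−sin 20°, cos 20°); with |KM| = 28.5, M = (-26.60, 38.99). Then |ZM| = |M − Z| = 47.20.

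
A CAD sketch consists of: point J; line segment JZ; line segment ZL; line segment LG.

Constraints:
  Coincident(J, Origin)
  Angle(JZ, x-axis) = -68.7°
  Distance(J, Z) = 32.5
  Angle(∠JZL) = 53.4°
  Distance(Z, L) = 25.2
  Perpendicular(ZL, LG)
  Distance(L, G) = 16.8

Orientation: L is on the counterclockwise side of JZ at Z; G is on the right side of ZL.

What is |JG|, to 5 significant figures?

43.285

∠JZL = 53.4°, so ZL runs at -68.7° + (180° − 53.4°) = 57.900° from the x-axis; with |ZL| = 25.2, L = Z + 25.2·(cos 57.900°, sin 57.900°) = (25.197, -8.9325). ZL is perpendicular to LG; with |LG| = 16.8 on the right of ZL, G = L + 16.8·(0.84712, -0.53140) = (39.429, -17.860). Then |JG| = |G − J| = 43.285.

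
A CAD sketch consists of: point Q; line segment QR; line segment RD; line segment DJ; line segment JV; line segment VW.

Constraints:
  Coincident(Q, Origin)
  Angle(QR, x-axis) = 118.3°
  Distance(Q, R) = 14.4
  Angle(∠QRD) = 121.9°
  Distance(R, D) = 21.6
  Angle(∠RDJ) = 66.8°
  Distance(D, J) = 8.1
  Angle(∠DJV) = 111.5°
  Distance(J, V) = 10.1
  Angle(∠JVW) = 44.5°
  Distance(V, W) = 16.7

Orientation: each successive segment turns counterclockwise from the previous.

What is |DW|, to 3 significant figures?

4.33

Q is at the origin; QR runs at 118.3° with length 14.4, so R = (-6.83, 12.7). ∠QRD = 121.9° gives RD at 176° from the x-axis; with |RD| = 21.6, D = (-28.4, 14.0). ∠RDJ = 66.8° gives DJ at -70.4° from the x-axis; with |DJ| = 8.1, J = (-25.7, 6.40). ∠DJV = 111.5° gives JV at -1.90° from the x-axis; with |JV| = 10.1, V = (-15.6, 6.07). ∠JVW = 44.5° gives VW at 134° from the x-axis; with |VW| = 16.7, W = (-27.1, 18.2). Then |DW| = |W − D| = 4.33.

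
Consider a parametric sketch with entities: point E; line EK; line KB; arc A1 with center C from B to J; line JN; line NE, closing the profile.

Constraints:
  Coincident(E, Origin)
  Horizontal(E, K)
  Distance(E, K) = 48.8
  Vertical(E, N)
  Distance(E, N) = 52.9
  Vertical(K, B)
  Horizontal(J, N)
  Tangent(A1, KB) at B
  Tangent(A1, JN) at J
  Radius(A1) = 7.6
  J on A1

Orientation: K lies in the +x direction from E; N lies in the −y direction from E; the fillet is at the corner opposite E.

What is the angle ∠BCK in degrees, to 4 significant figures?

80.48°

E is at the origin; EK is horizontal with |EK| = 48.8 and K on the +x side, so K = (48.80, 0.000). EN is vertical with |EN| = 52.9 and N on the −y side, so N = (0.000, -52.90). The virtual corner opposite E is at (48.80, -52.90). The tangent condition forces CB to be normal to KB and since A1 is tangent to JN there, CJ ⟂ JN, with radius 7.6, so the center C sits 7.6 in from both sides at C = (41.20, -45.30). That places the tangent points at B = (48.80, -45.30) on KB and J = (41.20, -52.90) on JN. Then cos ∠BCK = CB·CK / (|CB||CK|), giving 80.48°.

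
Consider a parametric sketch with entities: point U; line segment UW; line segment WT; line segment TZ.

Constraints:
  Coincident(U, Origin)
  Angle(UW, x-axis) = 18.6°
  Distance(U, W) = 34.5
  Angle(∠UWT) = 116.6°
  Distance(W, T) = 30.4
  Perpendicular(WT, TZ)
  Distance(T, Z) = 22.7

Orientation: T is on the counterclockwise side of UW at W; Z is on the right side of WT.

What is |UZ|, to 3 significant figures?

70.5

U is at the origin; UW runs at 18.6° with length 34.5, so W = 34.5·(cos 18.6°, sin 18.6°) = (32.7, 11.0). ∠UWT = 116.6°, so WT runs at 18.6° + (180° − 116.6°) = 82.0° from the x-axis; with |WT| = 30.4, T = W + 30.4·(cos 82.0°, sin 82.0°) = (36.9, 41.1). WT is perpendicular to TZ; with |TZ| = 22.7 on the right of WT, Z = T + 22.7·(0.990, -0.139) = (59.4, 37.9). Then |UZ| = |Z − U| = 70.5.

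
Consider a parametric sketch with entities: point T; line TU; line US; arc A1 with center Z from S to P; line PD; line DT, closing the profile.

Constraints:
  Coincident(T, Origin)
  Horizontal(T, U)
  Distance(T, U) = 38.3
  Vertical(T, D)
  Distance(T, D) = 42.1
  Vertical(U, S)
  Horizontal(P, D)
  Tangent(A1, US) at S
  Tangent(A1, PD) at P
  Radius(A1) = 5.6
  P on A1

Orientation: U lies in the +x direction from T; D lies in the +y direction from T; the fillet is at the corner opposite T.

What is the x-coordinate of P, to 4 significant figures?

32.70

T is at the origin; T and U share the same y with |TU| = 38.3 and U on the +x side, so U = (38.30, 0.000). TD is vertical with |TD| = 42.1 and D on the +y side, so D = (0.000, 42.10). The virtual corner opposite T is at (38.30, 42.10). Since A1 is tangent to US there, ZS ⟂ US and A1 meets PD tangentially, so ZP is at right angles to PD, with radius 5.6, so the center Z sits 5.6 in from both sides at Z = (32.70, 36.50). That places the tangent points at S = (38.30, 36.50) on US and P = (32.70, 42.10) on PD. So P.x = 32.70.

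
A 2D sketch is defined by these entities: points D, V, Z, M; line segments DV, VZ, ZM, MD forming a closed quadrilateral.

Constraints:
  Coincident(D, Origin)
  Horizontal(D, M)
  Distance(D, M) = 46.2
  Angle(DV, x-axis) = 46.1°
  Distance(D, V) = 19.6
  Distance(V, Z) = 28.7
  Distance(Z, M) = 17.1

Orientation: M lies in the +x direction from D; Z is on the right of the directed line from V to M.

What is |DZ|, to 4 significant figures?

32.44

D is at the origin; D and M share the same y with |DM| = 46.2 and M in +x, so M = (46.2, 0). DV runs at 46.1° with |DV| = 19.6, so V = (13.59, 14.12). Z is determined by |VZ| = 28.7 and |ZM| = 17.1 together: it lies at the intersection of circle(V, 28.7) and circle(M, 17.1). With |VM| = 35.54, the foot of the radical line on VM is 25.24 from V and the perpendicular offset is √(28.7² − 25.24²) = 13.66. Taking the right-of-VM solution: Z = (31.33, -8.440).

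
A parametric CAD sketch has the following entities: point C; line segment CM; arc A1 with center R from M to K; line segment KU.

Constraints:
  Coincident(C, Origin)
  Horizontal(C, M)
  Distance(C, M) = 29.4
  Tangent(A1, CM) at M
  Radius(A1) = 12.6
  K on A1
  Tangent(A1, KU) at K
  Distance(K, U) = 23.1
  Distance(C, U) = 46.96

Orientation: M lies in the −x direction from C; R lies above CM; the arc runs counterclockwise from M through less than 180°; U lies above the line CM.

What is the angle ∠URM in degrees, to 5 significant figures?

173.72°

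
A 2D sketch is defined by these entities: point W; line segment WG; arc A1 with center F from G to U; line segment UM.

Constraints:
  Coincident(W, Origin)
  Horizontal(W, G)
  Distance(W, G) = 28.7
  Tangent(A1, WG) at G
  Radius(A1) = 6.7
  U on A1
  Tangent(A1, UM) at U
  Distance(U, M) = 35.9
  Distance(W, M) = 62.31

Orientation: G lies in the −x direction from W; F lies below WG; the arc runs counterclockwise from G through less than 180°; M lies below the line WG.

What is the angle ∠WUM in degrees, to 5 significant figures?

123.53°

Checks: |FU| = 6.700 ✓; ∠(FU, UM) = 90.00° ✓; |UM| = 35.90 ✓; |WM| = 62.31 ✓.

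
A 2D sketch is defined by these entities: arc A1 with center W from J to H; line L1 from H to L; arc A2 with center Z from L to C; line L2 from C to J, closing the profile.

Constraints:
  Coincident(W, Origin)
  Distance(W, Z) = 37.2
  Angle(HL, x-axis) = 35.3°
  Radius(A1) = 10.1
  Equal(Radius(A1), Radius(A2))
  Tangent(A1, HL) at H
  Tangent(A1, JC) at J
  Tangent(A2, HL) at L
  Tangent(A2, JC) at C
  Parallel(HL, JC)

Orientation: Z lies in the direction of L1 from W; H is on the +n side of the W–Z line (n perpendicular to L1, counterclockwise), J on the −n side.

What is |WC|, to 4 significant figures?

38.55

Tangency of A1 to both parallel lines with radius 10.1 puts H and J at W ± 10.1·n: H = (-5.836, 8.243), J = (5.836, -8.243). Equal radii place L and C the same way about Z: L = Z + 10.1·n = (24.52, 29.74), C = Z − 10.1·n = (36.20, 13.25). Then |WC| = |C − W| = 38.55.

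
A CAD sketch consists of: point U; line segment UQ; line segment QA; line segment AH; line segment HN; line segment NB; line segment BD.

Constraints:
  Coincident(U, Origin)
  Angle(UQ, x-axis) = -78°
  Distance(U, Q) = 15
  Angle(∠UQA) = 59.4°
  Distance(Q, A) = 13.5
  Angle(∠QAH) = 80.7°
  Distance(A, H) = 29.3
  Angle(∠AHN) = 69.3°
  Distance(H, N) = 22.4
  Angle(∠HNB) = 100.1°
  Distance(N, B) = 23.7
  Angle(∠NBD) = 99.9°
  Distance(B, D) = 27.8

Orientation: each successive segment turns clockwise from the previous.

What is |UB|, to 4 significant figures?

20.24

U is at the origin; UQ runs at -78.0° with length 15.0, so Q = (3.119, -14.67). ∠UQA = 59.4° gives QA at 161.4° from the x-axis; with |QA| = 13.5, A = (-9.676, -10.37). ∠QAH = 80.7° gives AH at 62.10° from the x-axis; with |AH| = 29.3, H = (4.034, 15.53). ∠AHN = 69.3° gives HN at -48.60° from the x-axis; with |HN| = 22.4, N = (18.85, -1.274). ∠HNB = 100.1° gives NB at -128.5° from the x-axis; with |NB| = 23.7, B = (4.094, -19.82). Then |UB| = |B − U| = 20.24.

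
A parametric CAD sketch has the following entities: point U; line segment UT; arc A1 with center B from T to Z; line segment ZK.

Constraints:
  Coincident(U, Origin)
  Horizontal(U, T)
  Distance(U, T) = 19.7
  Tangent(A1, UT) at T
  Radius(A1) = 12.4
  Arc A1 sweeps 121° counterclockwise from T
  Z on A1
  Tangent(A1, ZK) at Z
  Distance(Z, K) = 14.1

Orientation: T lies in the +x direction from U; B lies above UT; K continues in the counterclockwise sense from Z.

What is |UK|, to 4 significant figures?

38.54

On A1, T sits at bearing -90° from B; a 121° counterclockwise sweep puts Z at bearing 31°, so Z = B + 12.4·(cos 31°, sin 31°) = (30.33, 18.79). The tangent condition forces BZ to be normal to ZK, so ZK runs along (−sin 31°, cos 31°); with |ZK| = 14.1, K = (23.07, 30.87). Then |UK| = |K − U| = 38.54.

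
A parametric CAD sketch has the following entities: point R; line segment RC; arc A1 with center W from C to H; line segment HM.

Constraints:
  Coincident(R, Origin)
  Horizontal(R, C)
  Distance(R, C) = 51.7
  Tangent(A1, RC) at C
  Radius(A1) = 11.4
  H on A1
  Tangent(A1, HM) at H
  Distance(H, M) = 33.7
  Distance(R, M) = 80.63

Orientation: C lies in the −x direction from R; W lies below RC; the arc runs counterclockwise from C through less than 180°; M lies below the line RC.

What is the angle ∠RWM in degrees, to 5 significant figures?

130.23°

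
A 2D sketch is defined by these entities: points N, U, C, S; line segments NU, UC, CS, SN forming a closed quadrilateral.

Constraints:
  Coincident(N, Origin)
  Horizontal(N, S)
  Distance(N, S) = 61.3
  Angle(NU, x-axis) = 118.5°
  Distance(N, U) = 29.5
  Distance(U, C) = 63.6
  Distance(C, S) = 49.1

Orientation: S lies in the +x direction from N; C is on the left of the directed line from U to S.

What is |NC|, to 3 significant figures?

65.6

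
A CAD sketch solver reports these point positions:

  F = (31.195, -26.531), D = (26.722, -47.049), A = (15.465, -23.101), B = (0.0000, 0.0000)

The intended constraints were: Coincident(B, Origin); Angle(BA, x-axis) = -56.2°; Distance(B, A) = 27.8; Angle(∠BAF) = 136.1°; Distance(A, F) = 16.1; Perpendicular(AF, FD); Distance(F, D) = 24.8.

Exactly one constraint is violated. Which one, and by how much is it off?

Distance(F, D) = 24.8 — off by 3.80.

B = (0.00, 0.00) ✓; BA at -56.20° ✓; |BA| = 27.80 ✓; ∠BAF = 136.1° ✓; |AF| = 16.10 ✓; ∠(AF, FD) = 90.00° ✓; |FD| = 21.00 ✗.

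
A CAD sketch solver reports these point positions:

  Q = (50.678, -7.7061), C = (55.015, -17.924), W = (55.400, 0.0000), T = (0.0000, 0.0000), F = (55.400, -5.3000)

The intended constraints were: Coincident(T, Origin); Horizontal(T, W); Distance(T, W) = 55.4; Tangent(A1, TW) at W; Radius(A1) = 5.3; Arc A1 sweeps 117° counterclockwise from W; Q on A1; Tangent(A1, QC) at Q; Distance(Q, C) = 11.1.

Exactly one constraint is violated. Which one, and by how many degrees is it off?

Tangent(A1, QC) at Q — off by 4.00°.

T = (0.00, 0.00) ✓; T.y = 0.00, W.y = 0.00 ✓; |TW| = 55.40 ✓; ∠(FW, WT) = 90.00° ✓; |FW| = 5.300 ✓; bearing(F→Q) − bearing(F→W) = 117.0° ✓; |FQ| = 5.300 ✓; ∠(FQ, QC) = 94.00° ✗; |QC| = 11.10 ✓.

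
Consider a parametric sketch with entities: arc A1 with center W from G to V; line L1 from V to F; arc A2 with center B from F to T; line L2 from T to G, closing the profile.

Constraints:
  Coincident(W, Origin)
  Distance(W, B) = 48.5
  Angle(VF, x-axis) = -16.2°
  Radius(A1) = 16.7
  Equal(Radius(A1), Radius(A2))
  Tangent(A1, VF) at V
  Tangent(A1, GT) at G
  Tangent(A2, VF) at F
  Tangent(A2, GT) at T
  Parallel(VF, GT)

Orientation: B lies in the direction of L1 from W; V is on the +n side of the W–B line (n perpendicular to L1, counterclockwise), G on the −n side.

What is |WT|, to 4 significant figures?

51.29

The slot axis is L1's direction at -16.2°, so u = (cos -16.2°, sin -16.2°) = (0.9603, -0.2790) and n = (−sin -16.2°, cos -16.2°) = (0.2790, 0.9603). W is at the origin and B lies 48.5 along u from W, so B = 48.5·u = (46.57, -13.53). Tangency of A1 to both parallel lines with radius 16.7 puts V and G at W ± 16.7·n: V = (4.659, 16.04), G = (-4.659, -16.04). Equal radii place F and T the same way about B: F = B + 16.7·n = (51.23, 2.506), T = B − 16.7·n = (41.92, -29.57). Then |WT| = |T − W| = 51.29.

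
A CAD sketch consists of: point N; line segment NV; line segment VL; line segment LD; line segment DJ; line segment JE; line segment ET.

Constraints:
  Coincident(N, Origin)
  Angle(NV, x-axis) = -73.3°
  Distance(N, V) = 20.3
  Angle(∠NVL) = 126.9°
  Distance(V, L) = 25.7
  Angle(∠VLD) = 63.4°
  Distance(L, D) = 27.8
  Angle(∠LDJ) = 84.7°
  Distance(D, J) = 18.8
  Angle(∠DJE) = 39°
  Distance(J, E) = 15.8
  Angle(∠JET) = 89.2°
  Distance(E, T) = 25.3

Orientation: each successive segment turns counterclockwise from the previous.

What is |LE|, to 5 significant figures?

18.173

N is at the origin; NV runs at -73.3° with length 20.3, so V = (5.8334, -19.444). ∠NVL = 126.9° gives VL at -20.200° from the x-axis; with |VL| = 25.7, L = (29.953, -28.318). ∠VLD = 63.4° gives LD at 96.400° from the x-axis; with |LD| = 27.8, D = (26.854, -0.69121). ∠LDJ = 84.7° gives DJ at -168.30° from the x-axis; with |DJ| = 18.8, J = (8.4445, -4.5036). ∠DJE = 39.0° gives JE at -27.300° from the x-axis; with |JE| = 15.8, E = (22.485, -11.750). Then |LE| = |E − L| = 18.173.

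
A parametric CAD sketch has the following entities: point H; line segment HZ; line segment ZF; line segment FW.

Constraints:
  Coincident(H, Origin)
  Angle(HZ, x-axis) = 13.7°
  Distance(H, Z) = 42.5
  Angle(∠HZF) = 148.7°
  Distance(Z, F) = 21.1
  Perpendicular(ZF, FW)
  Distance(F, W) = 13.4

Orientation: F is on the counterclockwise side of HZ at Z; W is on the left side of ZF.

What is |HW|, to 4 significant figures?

58.07

H is at the origin; HZ runs at 13.7° with length 42.5, so Z = 42.5·(cos 13.7°, sin 13.7°) = (41.29, 10.07). ∠HZF = 148.7°, so ZF runs at 13.7° + (180° − 148.7°) = 45.00° from the x-axis; with |ZF| = 21.1, F = Z + 21.1·(cos 45.00°, sin 45.00°) = (56.21, 24.99). The perpendicularity gives FW at right angles to ZF; with |FW| = 13.4 on the left of ZF, W = F + 13.4·(-0.7071, 0.7071) = (46.74, 34.46). Then |HW| = |W − H| = 58.07.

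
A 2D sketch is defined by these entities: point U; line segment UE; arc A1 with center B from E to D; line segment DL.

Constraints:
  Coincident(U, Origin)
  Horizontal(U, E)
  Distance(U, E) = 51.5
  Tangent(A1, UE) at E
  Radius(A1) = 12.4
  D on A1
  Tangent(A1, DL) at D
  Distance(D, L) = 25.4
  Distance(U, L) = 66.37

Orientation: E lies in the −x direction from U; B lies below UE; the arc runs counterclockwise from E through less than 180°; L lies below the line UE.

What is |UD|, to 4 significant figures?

65.20

U is at the origin; UE is horizontal with |UE| = 51.5 and E on the −x side, so E = (-51.50, 0.000). The tangent condition forces BE to be normal to UE, so B = E + (0, -12.4) = (-51.50, -12.40). Since BD ⟂ DL (tangency), |BL| = √(12.4² + 25.4²) = 28.27 regardless of where D sits on A1. So L lies on both circle(U, 66.37) and circle(B, 28.27); the below-UE intersection is L = (-52.47, -40.65). D is the foot of the tangent from L: D = (-62.82, -17.46).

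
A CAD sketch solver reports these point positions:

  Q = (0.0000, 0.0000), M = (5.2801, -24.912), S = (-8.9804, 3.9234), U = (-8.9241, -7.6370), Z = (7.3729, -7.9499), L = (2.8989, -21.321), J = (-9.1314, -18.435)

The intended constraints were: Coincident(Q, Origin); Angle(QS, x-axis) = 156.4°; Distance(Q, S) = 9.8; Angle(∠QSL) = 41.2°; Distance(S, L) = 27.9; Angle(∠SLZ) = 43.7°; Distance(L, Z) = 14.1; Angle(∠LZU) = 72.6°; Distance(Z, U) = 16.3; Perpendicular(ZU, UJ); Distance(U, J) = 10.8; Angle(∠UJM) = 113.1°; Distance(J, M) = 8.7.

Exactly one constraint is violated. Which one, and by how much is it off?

Distance(J, M) = 8.7 — off by 7.10.

Q = (0.00, 0.00) ✓; QS at 156.4° ✓; |QS| = 9.800 ✓; ∠QSL = 41.20° ✓; |SL| = 27.90 ✓; ∠SLZ = 43.70° ✓; |LZ| = 14.10 ✓; ∠LZU = 72.60° ✓; |ZU| = 16.30 ✓; ∠(ZU, UJ) = 90.00° ✓; |UJ| = 10.80 ✓; ∠UJM = 113.1° ✓; |JM| = 15.80 ✗.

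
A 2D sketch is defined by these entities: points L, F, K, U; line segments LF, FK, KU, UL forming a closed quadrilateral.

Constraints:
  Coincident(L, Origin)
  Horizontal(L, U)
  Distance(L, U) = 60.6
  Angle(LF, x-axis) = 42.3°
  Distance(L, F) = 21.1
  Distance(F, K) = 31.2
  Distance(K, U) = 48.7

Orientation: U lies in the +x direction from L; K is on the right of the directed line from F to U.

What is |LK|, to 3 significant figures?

22.6

Checks: |FK| = 31.20 ✓; |KU| = 48.70 ✓.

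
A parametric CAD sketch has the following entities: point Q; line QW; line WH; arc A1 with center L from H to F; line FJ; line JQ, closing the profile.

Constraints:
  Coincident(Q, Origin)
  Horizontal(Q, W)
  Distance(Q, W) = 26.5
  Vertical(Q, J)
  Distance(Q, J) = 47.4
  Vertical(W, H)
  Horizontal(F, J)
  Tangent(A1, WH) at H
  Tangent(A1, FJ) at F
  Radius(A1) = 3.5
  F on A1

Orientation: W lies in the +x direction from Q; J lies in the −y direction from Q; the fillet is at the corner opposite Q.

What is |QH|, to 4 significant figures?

51.28

The virtual corner opposite Q is at (26.50, -47.40). Tangency of A1 to WH means the radius LH is perpendicular to WH and A1 meets FJ tangentially, so LF is at right angles to FJ, with radius 3.5, so the center L sits 3.5 in from both sides at L = (23.00, -43.90). That places the tangent points at H = (26.50, -43.90) on WH and F = (23.00, -47.40) on FJ. Then |QH| = |H − Q| = 51.28.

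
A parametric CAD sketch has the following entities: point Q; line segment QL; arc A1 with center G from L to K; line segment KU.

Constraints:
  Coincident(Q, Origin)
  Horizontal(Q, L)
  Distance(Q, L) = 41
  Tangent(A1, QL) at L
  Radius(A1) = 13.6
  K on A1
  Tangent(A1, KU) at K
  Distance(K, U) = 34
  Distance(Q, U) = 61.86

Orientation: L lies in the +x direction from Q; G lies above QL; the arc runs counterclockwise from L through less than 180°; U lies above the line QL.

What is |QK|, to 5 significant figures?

56.623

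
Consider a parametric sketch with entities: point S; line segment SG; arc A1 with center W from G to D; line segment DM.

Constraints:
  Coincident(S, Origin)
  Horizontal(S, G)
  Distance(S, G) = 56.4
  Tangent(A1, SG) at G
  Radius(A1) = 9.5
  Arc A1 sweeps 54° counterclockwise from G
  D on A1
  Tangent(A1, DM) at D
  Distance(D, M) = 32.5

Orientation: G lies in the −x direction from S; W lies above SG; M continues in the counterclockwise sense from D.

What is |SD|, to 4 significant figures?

48.87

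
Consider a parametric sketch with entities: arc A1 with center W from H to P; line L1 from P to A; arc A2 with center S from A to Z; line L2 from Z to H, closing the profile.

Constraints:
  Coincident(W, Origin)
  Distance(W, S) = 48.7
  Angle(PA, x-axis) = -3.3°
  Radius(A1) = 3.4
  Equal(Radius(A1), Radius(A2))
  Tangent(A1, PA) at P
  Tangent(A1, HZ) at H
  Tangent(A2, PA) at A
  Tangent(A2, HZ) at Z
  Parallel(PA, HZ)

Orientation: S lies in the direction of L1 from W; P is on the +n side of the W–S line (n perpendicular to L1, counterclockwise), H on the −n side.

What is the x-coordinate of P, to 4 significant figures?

0.1957

The slot axis is L1's direction at -3.3°, so u = (cos -3.3°, sin -3.3°) = (0.9983, -0.05756) and n = (−sin -3.3°, cos -3.3°) = (0.05756, 0.9983). W is at the origin and S lies 48.7 along u from W, so S = 48.7·u = (48.62, -2.803). Tangency of A1 to both parallel lines with radius 3.4 puts P and H at W ± 3.4·n: P = (0.1957, 3.394), H = (-0.1957, -3.394). So P.x = 0.1957.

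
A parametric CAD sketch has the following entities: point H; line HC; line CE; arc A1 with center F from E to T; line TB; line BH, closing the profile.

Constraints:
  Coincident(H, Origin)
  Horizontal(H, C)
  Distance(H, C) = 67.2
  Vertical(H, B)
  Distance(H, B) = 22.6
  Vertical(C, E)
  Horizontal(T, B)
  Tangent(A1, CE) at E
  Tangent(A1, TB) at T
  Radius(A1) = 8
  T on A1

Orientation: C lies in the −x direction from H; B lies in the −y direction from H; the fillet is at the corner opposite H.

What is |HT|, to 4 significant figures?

63.37

H is at the origin; HC is horizontal with |HC| = 67.2 and C on the −x side, so C = (-67.20, 0.000). H and B share the same x with |HB| = 22.6 and B on the −y side, so B = (0.000, -22.60). The virtual corner opposite H is at (-67.20, -22.60). Tangency of A1 to CE means the radius FE is perpendicular to CE and since A1 is tangent to TB there, FT ⟂ TB, with radius 8.0, so the center F sits 8.0 in from both sides at F = (-59.20, -14.60). That places the tangent points at E = (-67.20, -14.60) on CE and T = (-59.20, -22.60) on TB. Then |HT| = |T − H| = 63.37.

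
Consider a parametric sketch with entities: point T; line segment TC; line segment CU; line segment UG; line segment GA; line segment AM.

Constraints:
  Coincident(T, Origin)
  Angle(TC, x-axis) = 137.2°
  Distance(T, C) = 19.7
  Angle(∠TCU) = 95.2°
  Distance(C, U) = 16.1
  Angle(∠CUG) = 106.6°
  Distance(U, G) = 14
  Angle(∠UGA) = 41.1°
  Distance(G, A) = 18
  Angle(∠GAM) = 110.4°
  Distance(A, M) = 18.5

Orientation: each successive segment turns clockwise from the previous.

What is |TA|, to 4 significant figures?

17.17

T is at the origin; TC runs at 137.2° with length 19.7, so C = (-14.45, 13.38). ∠TCU = 95.2° gives CU at 52.40° from the x-axis; with |CU| = 16.1, U = (-4.631, 26.14). ∠CUG = 106.6° gives UG at -21.00° from the x-axis; with |UG| = 14.0, G = (8.439, 21.12). ∠UGA = 41.1° gives GA at -159.9° from the x-axis; with |GA| = 18.0, A = (-8.465, 14.94). Then |TA| = |A − T| = 17.17.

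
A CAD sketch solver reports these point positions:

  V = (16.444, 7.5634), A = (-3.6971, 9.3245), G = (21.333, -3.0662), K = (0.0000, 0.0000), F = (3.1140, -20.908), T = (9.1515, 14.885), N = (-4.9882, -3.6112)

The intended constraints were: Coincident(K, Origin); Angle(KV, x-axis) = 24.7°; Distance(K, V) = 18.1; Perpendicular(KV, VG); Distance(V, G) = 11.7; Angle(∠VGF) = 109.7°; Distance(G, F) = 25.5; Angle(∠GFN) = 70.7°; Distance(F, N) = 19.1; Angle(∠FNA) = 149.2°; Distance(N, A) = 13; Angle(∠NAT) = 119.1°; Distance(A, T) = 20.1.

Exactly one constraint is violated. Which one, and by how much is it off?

Distance(A, T) = 20.1 — off by 6.10.

K = (0.00, 0.00) ✓; KV at 24.70° ✓; |KV| = 18.10 ✓; ∠(KV, VG) = 90.00° ✓; |VG| = 11.70 ✓; ∠VGF = 109.7° ✓; |GF| = 25.50 ✓; ∠GFN = 70.70° ✓; |FN| = 19.10 ✓; ∠FNA = 149.2° ✓; |NA| = 13.00 ✓; ∠NAT = 119.1° ✓; |AT| = 14.00 ✗.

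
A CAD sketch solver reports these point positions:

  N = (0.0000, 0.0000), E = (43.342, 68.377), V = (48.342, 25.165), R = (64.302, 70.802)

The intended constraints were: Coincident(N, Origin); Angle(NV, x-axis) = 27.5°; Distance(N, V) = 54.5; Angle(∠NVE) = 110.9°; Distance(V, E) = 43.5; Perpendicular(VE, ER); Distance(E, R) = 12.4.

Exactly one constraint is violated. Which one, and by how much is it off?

Distance(E, R) = 12.4 — off by 8.70.

N = (0.00, 0.00) ✓; NV at 27.50° ✓; |NV| = 54.50 ✓; ∠NVE = 110.9° ✓; |VE| = 43.50 ✓; ∠(VE, ER) = 90.00° ✓; |ER| = 21.10 ✗.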